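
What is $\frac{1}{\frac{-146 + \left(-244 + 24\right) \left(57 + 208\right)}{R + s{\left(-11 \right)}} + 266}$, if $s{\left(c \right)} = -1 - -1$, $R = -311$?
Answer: $\frac{311}{141172} \approx 0.002203$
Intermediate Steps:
$s{\left(c \right)} = 0$ ($s{\left(c \right)} = -1 + 1 = 0$)
$\frac{1}{\frac{-146 + \left(-244 + 24\right) \left(57 + 208\right)}{R + s{\left(-11 \right)}} + 266} = \frac{1}{\frac{-146 + \left(-244 + 24\right) \left(57 + 208\right)}{-311 + 0} + 266} = \frac{1}{\frac{-146 - 58300}{-311} + 266} = \frac{1}{\left(-146 - 58300\right) \left(- \frac{1}{311}\right) + 266} = \frac{1}{\left(-58446\right) \left(- \frac{1}{311}\right) + 266} = \frac{1}{\frac{58446}{311} + 266} = \frac{1}{\frac{141172}{311}} = \frac{311}{141172}$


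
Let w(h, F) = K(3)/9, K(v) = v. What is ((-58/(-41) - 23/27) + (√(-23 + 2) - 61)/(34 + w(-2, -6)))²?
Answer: 18926271883/13000788441 - 276824*I*√21/3914721 ≈ 1.4558 - 0.32405*I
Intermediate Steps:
w(h, F) = ⅓ (w(h, F) = 3/9 = 3*(⅑) = ⅓)
((-58/(-41) - 23/27) + (√(-23 + 2) - 61)/(34 + w(-2, -6)))² = ((-58/(-41) - 23/27) + (√(-23 + 2) - 61)/(34 + ⅓))² = ((-58*(-1/41) - 23*1/27) + (√(-21) - 61)/(103/3))² = ((58/41 - 23/27) + (I*√21 - 61)*(3/103))² = (623/1107 + (-61 + I*√21)*(3/103))² = (623/1107 + (-183/103 + 3*I*√21/103))² = (-138412/114021 + 3*I*√21/103)²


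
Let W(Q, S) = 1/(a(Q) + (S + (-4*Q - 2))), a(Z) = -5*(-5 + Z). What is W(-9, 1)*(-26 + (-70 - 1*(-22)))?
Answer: -74/105 ≈ -0.70476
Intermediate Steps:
a(Z) = 25 - 5*Z
W(Q, S) = 1/(23 + S - 9*Q) (W(Q, S) = 1/((25 - 5*Q) + (S + (-4*Q - 2))) = 1/((25 - 5*Q) + (S + (-2 - 4*Q))) = 1/((25 - 5*Q) + (-2 + S - 4*Q)) = 1/(23 + S - 9*Q))
W(-9, 1)*(-26 + (-70 - 1*(-22))) = (-26 + (-70 - 1*(-22)))/(23 + 1 - 9*(-9)) = (-26 + (-70 + 22))/(23 + 1 + 81) = (-26 - 48)/105 = (1/105)*(-74) = -74/105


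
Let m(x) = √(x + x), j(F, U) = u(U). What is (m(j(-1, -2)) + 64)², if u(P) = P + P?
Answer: 4088 + 256*I*√2 ≈ 4088.0 + 362.04*I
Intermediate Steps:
u(P) = 2*P
j(F, U) = 2*U
m(x) = √2*√x (m(x) = √(2*x) = √2*√x)
(m(j(-1, -2)) + 64)² = (√2*√(2*(-2)) + 64)² = (√2*√(-4) + 64)² = (√2*(2*I) + 64)² = (2*I*√2 + 64)² = (64 + 2*I*√2)²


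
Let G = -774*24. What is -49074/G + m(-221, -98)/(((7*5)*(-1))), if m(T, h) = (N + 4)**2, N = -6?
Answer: 273881/108360 ≈ 2.5275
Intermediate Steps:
G = -18576
m(T, h) = 4 (m(T, h) = (-6 + 4)**2 = (-2)**2 = 4)
-49074/G + m(-221, -98)/(((7*5)*(-1))) = -49074/(-18576) + 4/(((7*5)*(-1))) = -49074*(-1/18576) + 4/((35*(-1))) = 8179/3096 + 4/(-35) = 8179/3096 + 4*(-1/35) = 8179/3096 - 4/35 = 273881/108360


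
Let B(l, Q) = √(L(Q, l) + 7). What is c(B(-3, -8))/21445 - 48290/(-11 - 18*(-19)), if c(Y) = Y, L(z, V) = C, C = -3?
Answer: -1035578388/7098295 ≈ -145.89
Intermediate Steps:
L(z, V) = -3
B(l, Q) = 2 (B(l, Q) = √(-3 + 7) = √4 = 2)
c(B(-3, -8))/21445 - 48290/(-11 - 18*(-19)) = 2/21445 - 48290/(-11 - 18*(-19)) = 2*(1/21445) - 48290/(-11 + 342) = 2/21445 - 48290/331 = -1035578388/7098295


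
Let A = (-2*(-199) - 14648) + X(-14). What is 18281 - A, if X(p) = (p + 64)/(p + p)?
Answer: 455459/14 ≈ 32533.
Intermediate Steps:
X(p) = (64 + p)/(2*p) (X(p) = (64 + p)/((2*p)) = (64 + p)*(1/(2*p)) = (64 + p)/(2*p))
A = -199525/14 (A = (-2*(-199) - 14648) + (½)*(64 - 14)/(-14) = (398 - 14648) + (½)*(-1/14)*50 = -14250 - 25/14 = -199525/14 ≈ -14252.)
18281 - A = 18281 - 1*(-199525/14) = 18281 + 199525/14 = 455459/14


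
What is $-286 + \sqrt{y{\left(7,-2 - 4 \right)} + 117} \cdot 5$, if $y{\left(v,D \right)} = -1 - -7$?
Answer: $-286 + 5 \sqrt{123} \approx -230.55$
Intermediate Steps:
$y{\left(v,D \right)} = 6$ ($y{\left(v,D \right)} = -1 + 7 = 6$)
$-286 + \sqrt{y{\left(7,-2 - 4 \right)} + 117} \cdot 5 = -286 + \sqrt{6 + 117} \cdot 5 = -286 + \sqrt{123} \cdot 5 = -286 + 5 \sqrt{123}$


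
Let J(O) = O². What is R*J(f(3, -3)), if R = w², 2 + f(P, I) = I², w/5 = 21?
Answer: 540225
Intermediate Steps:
w = 105 (w = 5*21 = 105)
f(P, I) = -2 + I²
R = 11025 (R = 105² = 11025)
R*J(f(3, -3)) = 11025*(-2 + (-3)²)² = 11025*(-2 + 9)² = 11025*7² = 11025*49 = 540225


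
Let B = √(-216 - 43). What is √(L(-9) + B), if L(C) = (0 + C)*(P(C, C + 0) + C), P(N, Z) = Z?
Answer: √(162 + I*√259) ≈ 12.744 + 0.63144*I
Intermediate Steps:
L(C) = 2*C² (L(C) = (0 + C)*((C + 0) + C) = C*(C + C) = C*(2*C) = 2*C²)
B = I*√259 (B = √(-259) = I*√259 ≈ 16.093*I)
√(L(-9) + B) = √(2*(-9)² + I*√259) = √(2*81 + I*√259) = √(162 + I*√259)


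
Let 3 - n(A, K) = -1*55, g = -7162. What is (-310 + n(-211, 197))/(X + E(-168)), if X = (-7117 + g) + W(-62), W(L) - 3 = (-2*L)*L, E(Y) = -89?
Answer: 84/7351 ≈ 0.011427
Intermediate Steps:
n(A, K) = 58 (n(A, K) = 3 - (-1)*55 = 3 - 1*(-55) = 3 + 55 = 58)
W(L) = 3 - 2*L² (W(L) = 3 + (-2*L)*L = 3 - 2*L²)
X = -21964 (X = (-7117 - 7162) + (3 - 2*(-62)²) = -14279 + (3 - 2*3844) = -14279 + (3 - 7688) = -14279 - 7685 = -21964)
(-310 + n(-211, 197))/(X + E(-168)) = (-310 + 58)/(-21964 - 89) = -252/(-22053) = -252*(-1/22053) = 84/7351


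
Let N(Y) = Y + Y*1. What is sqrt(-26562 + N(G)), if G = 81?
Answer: 20*I*sqrt(66) ≈ 162.48*I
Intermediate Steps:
N(Y) = 2*Y (N(Y) = Y + Y = 2*Y)
sqrt(-26562 + N(G)) = sqrt(-26562 + 2*81) = sqrt(-26562 + 162) = sqrt(-26400) = 20*I*sqrt(66)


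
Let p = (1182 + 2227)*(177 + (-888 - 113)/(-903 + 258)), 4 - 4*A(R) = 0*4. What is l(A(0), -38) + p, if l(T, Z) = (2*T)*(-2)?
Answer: 392598314/645 ≈ 6.0868e+5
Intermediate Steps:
A(R) = 1 (A(R) = 1 - 0*4 = 1 - 1/4*0 = 1 + 0 = 1)
l(T, Z) = -4*T
p = 392600894/645 (p = 3409*(177 - 1001/(-645)) = 3409*(177 - 1001*(-1/645)) = 3409*(177 + 1001/645) = 3409*(115166/645) = 392600894/645 ≈ 6.0868e+5)
l(A(0), -38) + p = -4*1 + 392600894/645 = -4 + 392600894/645 = 392598314/645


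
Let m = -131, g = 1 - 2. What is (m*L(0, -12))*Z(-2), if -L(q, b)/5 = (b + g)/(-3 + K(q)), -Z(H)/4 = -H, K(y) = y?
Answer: -68120/3 ≈ -22707.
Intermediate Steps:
g = -1
Z(H) = 4*H (Z(H) = -(-4)*H = 4*H)
L(q, b) = -5*(-1 + b)/(-3 + q) (L(q, b) = -5*(b - 1)/(-3 + q) = -5*(-1 + b)/(-3 + q))
(m*L(0, -12))*Z(-2) = (-655*(1 - 1*(-12))/(-3 + 0))*(4*(-2)) = -655*(1 + 12)/(-3)*(-8) = -655*(-1)*13/3*(-8) = -131*(-65/3)*(-8) = (8515/3)*(-8) = -68120/3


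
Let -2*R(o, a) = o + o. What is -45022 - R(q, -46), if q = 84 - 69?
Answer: -45007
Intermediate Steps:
q = 15
R(o, a) = -o (R(o, a) = -(o + o)/2 = -o)
-45022 - R(q, -46) = -45022 - (-1)*15 = -45022 - 1*(-15) = -45022 + 15 = -45007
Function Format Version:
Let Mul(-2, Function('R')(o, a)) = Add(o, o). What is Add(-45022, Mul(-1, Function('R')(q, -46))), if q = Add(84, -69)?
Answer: -45007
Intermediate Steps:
q = 15
Function('R')(o, a) = Mul(-1, o) (Function('R')(o, a) = Mul(Rational(-1, 2), Add(o, o)) = Mul(Rational(-1, 2), Mul(2, o)) = Mul(-1, o))
Add(-45022, Mul(-1, Function('R')(q, -46))) = Add(-45022, Mul(-1, Mul(-1, 15))) = Add(-45022, Mul(-1, -15)) = Add(-45022, 15) = -45007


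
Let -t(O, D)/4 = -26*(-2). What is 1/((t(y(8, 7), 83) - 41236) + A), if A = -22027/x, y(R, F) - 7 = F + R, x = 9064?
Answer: -9064/375670443 ≈ -2.4128e-5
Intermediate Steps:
y(R, F) = 7 + F + R (y(R, F) = 7 + (F + R) = 7 + F + R)
t(O, D) = -208 (t(O, D) = -(-104)*(-2) = -4*52 = -208)
A = -22027/9064 ≈ -2.4302
1/((t(y(8, 7), 83) - 41236) + A) = 1/((-208 - 41236) - 22027/9064) = 1/(-41444 - 22027/9064) = 1/(-375670443/9064) = -9064/375670443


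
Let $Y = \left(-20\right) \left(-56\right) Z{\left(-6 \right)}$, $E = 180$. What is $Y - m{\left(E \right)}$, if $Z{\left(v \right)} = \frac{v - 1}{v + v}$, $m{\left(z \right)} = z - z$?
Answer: $\frac{1960}{3} \approx 653.33$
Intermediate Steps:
$m{\left(z \right)} = 0$
$Z{\left(v \right)} = \frac{-1 + v}{2 v}$
$Y = \frac{1960}{3}$ ($Y = \left(-20\right) \left(-56\right) \frac{-1 - 6}{2 \left(-6\right)} = 1120 \cdot \frac{1}{2} \left(- \frac{1}{6}\right) \left(-7\right) = 1120 \cdot \frac{7}{12} = \frac{1960}{3} \approx 653.33$)
$Y - m{\left(E \right)} = \frac{1960}{3} - 0 = \frac{1960}{3} + 0 = \frac{1960}{3}$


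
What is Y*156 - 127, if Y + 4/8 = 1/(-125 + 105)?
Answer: -1064/5 ≈ -212.80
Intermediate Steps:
Y = -11/20 (Y = -½ + 1/(-125 + 105) = -½ + 1/(-20) = -½ - 1/20 = -11/20 ≈ -0.55000)
Y*156 - 127 = -11/20*156 - 127 = -429/5 - 127 = -1064/5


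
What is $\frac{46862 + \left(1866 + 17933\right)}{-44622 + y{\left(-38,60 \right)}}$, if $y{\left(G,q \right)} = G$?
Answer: $- \frac{9523}{6380} \approx -1.4926$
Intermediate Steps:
$\frac{46862 + \left(1866 + 17933\right)}{-44622 + y{\left(-38,60 \right)}} = \frac{46862 + \left(1866 + 17933\right)}{-44622 - 38} = \frac{46862 + 19799}{-44660} = 66661 \left(- \frac{1}{44660}\right) = - \frac{9523}{6380}$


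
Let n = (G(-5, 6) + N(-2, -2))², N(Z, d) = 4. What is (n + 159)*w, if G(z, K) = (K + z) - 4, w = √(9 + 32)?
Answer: 160*√41 ≈ 1024.5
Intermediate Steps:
w = √41 ≈ 6.4031
G(z, K) = -4 + K + z
n = 1 (n = ((-4 + 6 - 5) + 4)² = (-3 + 4)² = 1² = 1)
(n + 159)*w = (1 + 159)*√41 = 160*√41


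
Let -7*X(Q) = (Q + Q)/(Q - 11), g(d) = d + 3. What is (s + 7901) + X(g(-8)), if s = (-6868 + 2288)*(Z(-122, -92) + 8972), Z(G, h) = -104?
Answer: -2274022189/56 ≈ -4.0608e+7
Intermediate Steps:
g(d) = 3 + d
s = -40615440 (s = (-6868 + 2288)*(-104 + 8972) = -4580*8868 = -40615440)
X(Q) = -2*Q/(7*(-11 + Q)) (X(Q) = -(Q + Q)/(7*(Q - 11)) = -2*Q/(7*(-11 + Q)))
(s + 7901) + X(g(-8)) = (-40615440 + 7901) - 2*(3 - 8)/(-77 + 7*(3 - 8)) = -40607539 - 2*(-5)/(-77 + 7*(-5)) = -40607539 - 2*(-5)/(-77 - 35) = -40607539 - 2*(-5)/(-112) = -40607539 - 2*(-5)*(-1/112) = -40607539 - 5/56 = -2274022189/56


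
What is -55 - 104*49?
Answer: -5151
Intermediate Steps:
-55 - 104*49 = -55 - 5096 = -5151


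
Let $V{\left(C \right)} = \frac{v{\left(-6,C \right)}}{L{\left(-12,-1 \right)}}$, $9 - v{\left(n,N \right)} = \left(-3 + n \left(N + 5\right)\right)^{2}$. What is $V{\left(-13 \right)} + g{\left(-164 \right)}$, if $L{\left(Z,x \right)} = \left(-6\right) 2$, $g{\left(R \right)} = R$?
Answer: $4$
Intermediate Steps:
$L{\left(Z,x \right)} = -12$
$v{\left(n,N \right)} = 9 - \left(-3 + n \left(5 + N\right)\right)^{2}$ ($v{\left(n,N \right)} = 9 - \left(-3 + n \left(N + 5\right)\right)^{2} = 9 - \left(-3 + n \left(5 + N\right)\right)^{2}$)
$V{\left(C \right)} = - \frac{3}{4} + \frac{\left(-33 - 6 C\right)^{2}}{12}$ ($V{\left(C \right)} = \frac{9 - \left(-3 + 5 \left(-6\right) + C \left(-6\right)\right)^{2}}{-12} = \left(9 - \left(-3 - 30 - 6 C\right)^{2}\right) \left(- \frac{1}{12}\right) = \left(9 - \left(-33 - 6 C\right)^{2}\right) \left(- \frac{1}{12}\right) = - \frac{3}{4} + \frac{\left(-33 - 6 C\right)^{2}}{12}$)
$V{\left(-13 \right)} + g{\left(-164 \right)} = \left(90 + 3 \left(-13\right)^{2} + 33 \left(-13\right)\right) - 164 = \left(90 + 3 \cdot 169 - 429\right) - 164 = \left(90 + 507 - 429\right) - 164 = 168 - 164 = 4$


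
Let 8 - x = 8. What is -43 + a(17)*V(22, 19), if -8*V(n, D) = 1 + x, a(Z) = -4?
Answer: -85/2 ≈ -42.500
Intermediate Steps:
x = 0 (x = 8 - 1*8 = 8 - 8 = 0)
V(n, D) = -⅛ (V(n, D) = -(1 + 0)/8 = -⅛*1 = -⅛)
-43 + a(17)*V(22, 19) = -43 - 4*(-⅛) = -43 + ½ = -85/2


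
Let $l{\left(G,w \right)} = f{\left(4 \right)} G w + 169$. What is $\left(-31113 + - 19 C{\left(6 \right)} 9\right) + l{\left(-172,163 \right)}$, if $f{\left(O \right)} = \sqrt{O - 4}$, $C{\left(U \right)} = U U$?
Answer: $-37100$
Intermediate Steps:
$C{\left(U \right)} = U^{2}$
$f{\left(O \right)} = \sqrt{-4 + O}$
$l{\left(G,w \right)} = 169$ ($l{\left(G,w \right)} = \sqrt{-4 + 4} G w + 169 = \sqrt{0} G w + 169 = 0 G w + 169 = 0 w + 169 = 0 + 169 = 169$)
$\left(-31113 + - 19 C{\left(6 \right)} 9\right) + l{\left(-172,163 \right)} = \left(-31113 + - 19 \cdot 6^{2} \cdot 9\right) + 169 = \left(-31113 + \left(-19\right) 36 \cdot 9\right) + 169 = \left(-31113 - 6156\right) + 169 = -37269 + 169 = -37100$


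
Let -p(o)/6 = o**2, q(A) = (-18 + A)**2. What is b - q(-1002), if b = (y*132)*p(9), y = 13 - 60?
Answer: 1974744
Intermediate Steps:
y = -47
p(o) = -6*o**2
b = 3015144 (b = (-47*132)*(-6*9**2) = -(-37224)*81 = -6204*(-486) = 3015144)
b - q(-1002) = 3015144 - (-18 - 1002)**2 = 3015144 - 1*(-1020)**2 = 3015144 - 1*1040400 = 3015144 - 1040400 = 1974744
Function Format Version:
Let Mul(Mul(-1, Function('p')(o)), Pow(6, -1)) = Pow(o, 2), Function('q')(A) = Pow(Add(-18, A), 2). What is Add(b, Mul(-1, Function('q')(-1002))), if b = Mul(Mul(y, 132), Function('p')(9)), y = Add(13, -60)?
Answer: 1974744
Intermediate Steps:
y = -47
Function('p')(o) = Mul(-6, Pow(o, 2))
b = 3015144 (b = Mul(Mul(-47, 132), Mul(-6, Pow(9, 2))) = Mul(-6204, Mul(-6, 81)) = Mul(-6204, -486) = 3015144)
Add(b, Mul(-1, Function('q')(-1002))) = Add(3015144, Mul(-1, Pow(Add(-18, -1002), 2))) = Add(3015144, Mul(-1, Pow(-1020, 2))) = Add(3015144, Mul(-1, 1040400)) = Add(3015144, -1040400) = 1974744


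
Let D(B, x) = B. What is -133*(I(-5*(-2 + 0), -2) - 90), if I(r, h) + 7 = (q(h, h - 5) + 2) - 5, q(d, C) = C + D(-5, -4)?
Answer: 14896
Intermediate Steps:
q(d, C) = -5 + C (q(d, C) = C - 5 = -5 + C)
I(r, h) = -20 + h (I(r, h) = -7 + (((-5 + (h - 5)) + 2) - 5) = -7 + (((-5 + (-5 + h)) + 2) - 5) = -7 + (((-10 + h) + 2) - 5) = -7 + ((-8 + h) - 5) = -7 + (-13 + h) = -20 + h)
-133*(I(-5*(-2 + 0), -2) - 90) = -133*((-20 - 2) - 90) = -133*(-22 - 90) = -133*(-112) = 14896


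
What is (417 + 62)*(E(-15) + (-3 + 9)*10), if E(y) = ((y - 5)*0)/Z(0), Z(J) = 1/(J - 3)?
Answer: 28740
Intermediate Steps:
Z(J) = 1/(-3 + J)
E(y) = 0 (E(y) = ((y - 5)*0)/(1/(-3 + 0)) = ((-5 + y)*0)/(1/(-3)) = 0/(-⅓) = 0*(-3) = 0)
(417 + 62)*(E(-15) + (-3 + 9)*10) = (417 + 62)*(0 + (-3 + 9)*10) = 479*(0 + 6*10) = 479*(0 + 60) = 479*60 = 28740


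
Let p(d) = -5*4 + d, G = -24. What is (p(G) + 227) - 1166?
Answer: -983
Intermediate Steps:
p(d) = -20 + d
(p(G) + 227) - 1166 = ((-20 - 24) + 227) - 1166 = (-44 + 227) - 1166 = 183 - 1166 = -983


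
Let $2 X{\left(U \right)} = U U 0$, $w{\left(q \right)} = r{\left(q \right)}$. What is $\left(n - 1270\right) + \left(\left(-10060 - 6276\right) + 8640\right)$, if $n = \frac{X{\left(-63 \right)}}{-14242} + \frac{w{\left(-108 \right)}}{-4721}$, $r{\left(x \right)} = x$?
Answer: $- \frac{42328378}{4721} \approx -8966.0$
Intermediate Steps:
$w{\left(q \right)} = q$
$X{\left(U \right)} = 0$ ($X{\left(U \right)} = \frac{U U 0}{2} = \frac{U^{2} \cdot 0}{2} = \frac{1}{2} \cdot 0 = 0$)
$n = \frac{108}{4721}$ ($n = \frac{0}{-14242} - \frac{108}{-4721} = 0 \left(- \frac{1}{14242}\right) - - \frac{108}{4721} = 0 + \frac{108}{4721} = \frac{108}{4721} \approx 0.022877$)
$\left(n - 1270\right) + \left(\left(-10060 - 6276\right) + 8640\right) = \left(\frac{108}{4721} - 1270\right) + \left(\left(-10060 - 6276\right) + 8640\right) = - \frac{5995562}{4721} + \left(-16336 + 8640\right) = - \frac{5995562}{4721} - 7696 = - \frac{42328378}{4721}$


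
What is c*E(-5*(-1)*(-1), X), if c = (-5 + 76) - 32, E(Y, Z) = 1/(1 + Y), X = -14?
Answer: -39/4 ≈ -9.7500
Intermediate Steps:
c = 39 (c = 71 - 32 = 39)
c*E(-5*(-1)*(-1), X) = 39/(1 - 5*(-1)*(-1)) = 39/(1 + 5*(-1)) = 39/(1 - 5) = 39/(-4) = 39*(-¼) = -39/4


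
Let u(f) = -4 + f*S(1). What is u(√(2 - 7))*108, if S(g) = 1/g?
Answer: -432 + 108*I*√5 ≈ -432.0 + 241.5*I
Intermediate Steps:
u(f) = -4 + f (u(f) = -4 + f/1 = -4 + f*1 = -4 + f)
u(√(2 - 7))*108 = (-4 + √(2 - 7))*108 = (-4 + √(-5))*108 = (-4 + I*√5)*108 = -432 + 108*I*√5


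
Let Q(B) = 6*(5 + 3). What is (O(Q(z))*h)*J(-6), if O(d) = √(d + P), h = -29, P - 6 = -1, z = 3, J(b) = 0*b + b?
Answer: 174*√53 ≈ 1266.7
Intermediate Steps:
J(b) = b (J(b) = 0 + b = b)
P = 5 (P = 6 - 1 = 5)
Q(B) = 48 (Q(B) = 6*8 = 48)
O(d) = √(5 + d) (O(d) = √(d + 5) = √(5 + d))
(O(Q(z))*h)*J(-6) = (√(5 + 48)*(-29))*(-6) = (√53*(-29))*(-6) = -29*√53*(-6) = 174*√53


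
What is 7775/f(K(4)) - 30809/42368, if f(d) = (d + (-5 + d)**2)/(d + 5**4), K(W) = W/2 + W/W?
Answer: 206870017937/296576 ≈ 6.9753e+5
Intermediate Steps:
K(W) = 1 + W/2 (K(W) = W*(1/2) + 1 = W/2 + 1 = 1 + W/2)
f(d) = (d + (-5 + d)**2)/(625 + d) (f(d) = (d + (-5 + d)**2)/(d + 625) = (d + (-5 + d)**2)/(625 + d))
7775/f(K(4)) - 30809/42368 = 7775/((((1 + (1/2)*4) + (-5 + (1 + (1/2)*4))**2)/(625 + (1 + (1/2)*4)))) - 30809/42368 = 7775/((((1 + 2) + (-5 + (1 + 2))**2)/(625 + (1 + 2)))) - 30809*1/42368 = 7775/(((3 + (-5 + 3)**2)/(625 + 3))) - 30809/42368 = 7775/(((3 + (-2)**2)/628)) - 30809/42368 = 7775/(((3 + 4)/628)) - 30809/42368 = 7775/(((1/628)*7)) - 30809/42368 = 7775/(7/628) - 30809/42368 = 7775*(628/7) - 30809/42368 = 4882700/7 - 30809/42368 = 206870017937/296576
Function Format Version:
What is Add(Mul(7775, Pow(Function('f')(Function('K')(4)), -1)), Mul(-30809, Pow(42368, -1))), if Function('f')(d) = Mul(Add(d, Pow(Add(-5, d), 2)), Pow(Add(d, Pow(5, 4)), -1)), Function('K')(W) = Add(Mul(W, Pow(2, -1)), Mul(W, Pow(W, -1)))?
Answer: Rational(206870017937, 296576) ≈ 6.9753e+5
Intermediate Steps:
Function('K')(W) = Add(1, Mul(Rational(1, 2), W)) (Function('K')(W) = Add(Mul(W, Rational(1, 2)), 1) = Add(Mul(Rational(1, 2), W), 1) = Add(1, Mul(Rational(1, 2), W)))
Function('f')(d) = Mul(Pow(Add(625, d), -1), Add(d, Pow(Add(-5, d), 2))) (Function('f')(d) = Mul(Add(d, Pow(Add(-5, d), 2)), Pow(Add(d, 625), -1)) = Mul(Add(d, Pow(Add(-5, d), 2)), Pow(Add(625, d), -1)) = Mul(Pow(Add(625, d), -1), Add(d, Pow(Add(-5, d), 2))))
Add(Mul(7775, Pow(Function('f')(Function('K')(4)), -1)), Mul(-30809, Pow(42368, -1))) = Add(Mul(7775, Pow(Mul(Pow(Add(625, Add(1, Mul(Rational(1, 2), 4))), -1), Add(Add(1, Mul(Rational(1, 2), 4)), Pow(Add(-5, Add(1, Mul(Rational(1, 2), 4))), 2))), -1)), Mul(-30809, Pow(42368, -1))) = Add(Mul(7775, Pow(Mul(Pow(Add(625, Add(1, 2)), -1), Add(Add(1, 2), Pow(Add(-5, Add(1, 2)), 2))), -1)), Mul(-30809, Rational(1, 42368))) = Add(Mul(7775, Pow(Mul(Pow(Add(625, 3), -1), Add(3, Pow(Add(-5, 3), 2))), -1)), Rational(-30809, 42368)) = Add(Mul(7775, Pow(Mul(Pow(628, -1), Add(3, Pow(-2, 2))), -1)), Rational(-30809, 42368)) = Add(Mul(7775, Pow(Mul(Rational(1, 628), Add(3, 4)), -1)), Rational(-30809, 42368)) = Add(Mul(7775, Pow(Mul(Rational(1, 628), 7), -1)), Rational(-30809, 42368)) = Add(Mul(7775, Pow(Rational(7, 628), -1)), Rational(-30809, 42368)) = Add(Mul(7775, Rational(628, 7)), Rational(-30809, 42368)) = Add(Rational(4882700, 7), Rational(-30809, 42368)) = Rational(206870017937, 296576)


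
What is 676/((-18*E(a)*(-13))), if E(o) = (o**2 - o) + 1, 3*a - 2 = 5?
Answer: 26/37 ≈ 0.70270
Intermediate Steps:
a = 7/3 (a = 2/3 + (1/3)*5 = 2/3 + 5/3 = 7/3 ≈ 2.3333)
E(o) = 1 + o**2 - o
676/((-18*E(a)*(-13))) = 676/((-18*(1 + (7/3)**2 - 1*7/3)*(-13))) = 676/((-18*(1 + 49/9 - 7/3)*(-13))) = 676/((-18*37/9*(-13))) = 676/((-74*(-13))) = 676/962 = 676*(1/962) = 26/37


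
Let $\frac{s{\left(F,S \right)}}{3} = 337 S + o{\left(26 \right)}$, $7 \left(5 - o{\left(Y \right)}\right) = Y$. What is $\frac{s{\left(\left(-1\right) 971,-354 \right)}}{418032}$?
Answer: $- \frac{278359}{325136} \approx -0.85613$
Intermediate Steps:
$o{\left(Y \right)} = 5 - \frac{Y}{7}$
$s{\left(F,S \right)} = \frac{27}{7} + 1011 S$ ($s{\left(F,S \right)} = 3 \left(337 S + \left(5 - \frac{26}{7}\right)\right) = 3 \left(337 S + \frac{9}{7}\right) = 3 \left(\frac{9}{7} + 337 S\right) = \frac{27}{7} + 1011 S$)
$\frac{s{\left(\left(-1\right) 971,-354 \right)}}{418032} = \frac{\frac{27}{7} + 1011 \left(-354\right)}{418032} = \left(\frac{27}{7} - 357894\right) \frac{1}{418032} = \left(- \frac{2505231}{7}\right) \frac{1}{418032} = - \frac{278359}{325136}$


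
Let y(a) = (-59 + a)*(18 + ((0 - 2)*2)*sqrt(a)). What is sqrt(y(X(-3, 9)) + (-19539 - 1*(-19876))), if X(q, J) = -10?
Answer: sqrt(-905 + 276*I*sqrt(10)) ≈ 13.272 + 32.881*I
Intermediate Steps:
y(a) = (-59 + a)*(18 - 4*sqrt(a)) (y(a) = (-59 + a)*(18 + (-2*2)*sqrt(a)) = (-59 + a)*(18 - 4*sqrt(a)))
sqrt(y(X(-3, 9)) + (-19539 - 1*(-19876))) = sqrt((-1062 - (-40)*I*sqrt(10) + 18*(-10) + 236*sqrt(-10)) + (-19539 - 1*(-19876))) = sqrt((-1062 - (-40)*I*sqrt(10) - 180 + 236*(I*sqrt(10))) + (-19539 + 19876)) = sqrt((-1062 + 40*I*sqrt(10) - 180 + 236*I*sqrt(10)) + 337) = sqrt((-1242 + 276*I*sqrt(10)) + 337) = sqrt(-905 + 276*I*sqrt(10))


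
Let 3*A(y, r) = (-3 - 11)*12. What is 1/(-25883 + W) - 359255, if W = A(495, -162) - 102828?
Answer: -46260188586/128767 ≈ -3.5926e+5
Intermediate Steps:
A(y, r) = -56 (A(y, r) = ((-3 - 11)*12)/3 = (-14*12)/3 = (⅓)*(-168) = -56)
W = -102884 (W = -56 - 102828 = -102884)
1/(-25883 + W) - 359255 = 1/(-25883 - 102884) - 359255 = 1/(-128767) - 359255 = -1/128767 - 359255 = -46260188586/128767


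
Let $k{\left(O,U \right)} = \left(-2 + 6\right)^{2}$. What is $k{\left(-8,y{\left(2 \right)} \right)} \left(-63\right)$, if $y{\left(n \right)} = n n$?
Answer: $-1008$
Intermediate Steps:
$y{\left(n \right)} = n^{2}$
$k{\left(O,U \right)} = 16$ ($k{\left(O,U \right)} = 4^{2} = 16$)
$k{\left(-8,y{\left(2 \right)} \right)} \left(-63\right) = 16 \left(-63\right) = -1008$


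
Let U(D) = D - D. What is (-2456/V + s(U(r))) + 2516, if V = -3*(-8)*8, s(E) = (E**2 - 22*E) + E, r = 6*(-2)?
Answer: 60077/24 ≈ 2503.2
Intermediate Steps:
r = -12
U(D) = 0
s(E) = E**2 - 21*E
V = 192 (V = 24*8 = 192)
(-2456/V + s(U(r))) + 2516 = (-2456/192 + 0*(-21 + 0)) + 2516 = (-2456*1/192 + 0*(-21)) + 2516 = (-307/24 + 0) + 2516 = -307/24 + 2516 = 60077/24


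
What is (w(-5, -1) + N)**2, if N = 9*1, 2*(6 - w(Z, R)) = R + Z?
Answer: 324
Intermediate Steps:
w(Z, R) = 6 - R/2 - Z/2 (w(Z, R) = 6 - (R + Z)/2 = 6 + (-R/2 - Z/2) = 6 - R/2 - Z/2)
N = 9
(w(-5, -1) + N)**2 = ((6 - 1/2*(-1) - 1/2*(-5)) + 9)**2 = ((6 + 1/2 + 5/2) + 9)**2 = (9 + 9)**2 = 18**2 = 324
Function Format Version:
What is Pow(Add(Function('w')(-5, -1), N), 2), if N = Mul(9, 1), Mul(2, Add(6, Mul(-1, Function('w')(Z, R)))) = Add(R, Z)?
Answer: 324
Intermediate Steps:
Function('w')(Z, R) = Add(6, Mul(Rational(-1, 2), R), Mul(Rational(-1, 2), Z)) (Function('w')(Z, R) = Add(6, Mul(Rational(-1, 2), Add(R, Z))) = Add(6, Add(Mul(Rational(-1, 2), R), Mul(Rational(-1, 2), Z))) = Add(6, Mul(Rational(-1, 2), R), Mul(Rational(-1, 2), Z)))
N = 9
Pow(Add(Function('w')(-5, -1), N), 2) = Pow(Add(Add(6, Mul(Rational(-1, 2), -1), Mul(Rational(-1, 2), -5)), 9), 2) = Pow(Add(Add(6, Rational(1, 2), Rational(5, 2)), 9), 2) = Pow(Add(9, 9), 2) = Pow(18, 2) = 324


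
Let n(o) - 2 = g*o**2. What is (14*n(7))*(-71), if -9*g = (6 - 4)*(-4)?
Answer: -407540/9 ≈ -45282.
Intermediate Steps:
g = 8/9 (g = -(6 - 4)*(-4)/9 = -2*(-4)/9 = -1/9*(-8) = 8/9 ≈ 0.88889)
n(o) = 2 + 8*o**2/9
(14*n(7))*(-71) = (14*(2 + (8/9)*7**2))*(-71) = (14*(2 + (8/9)*49))*(-71) = (14*(2 + 392/9))*(-71) = (14*(410/9))*(-71) = (5740/9)*(-71) = -407540/9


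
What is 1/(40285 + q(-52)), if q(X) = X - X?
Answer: 1/40285 ≈ 2.4823e-5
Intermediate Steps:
q(X) = 0
1/(40285 + q(-52)) = 1/(40285 + 0) = 1/40285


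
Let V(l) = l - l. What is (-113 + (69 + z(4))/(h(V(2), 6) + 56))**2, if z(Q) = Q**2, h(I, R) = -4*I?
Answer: 38975049/3136 ≈ 12428.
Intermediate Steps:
V(l) = 0
(-113 + (69 + z(4))/(h(V(2), 6) + 56))**2 = (-113 + (69 + 4**2)/(-4*0 + 56))**2 = (-113 + (69 + 16)/(0 + 56))**2 = (-113 + 85/56)**2 = (-6243/56)**2 = 38975049/3136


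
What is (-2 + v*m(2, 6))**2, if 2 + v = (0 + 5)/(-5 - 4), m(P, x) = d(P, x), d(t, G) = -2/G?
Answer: 961/729 ≈ 1.3182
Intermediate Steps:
m(P, x) = -2/x
v = -23/9 (v = -2 + (0 + 5)/(-5 - 4) = -2 + 5/(-9) = -2 + 5*(-1/9) = -2 - 5/9 = -23/9 ≈ -2.5556)
(-2 + v*m(2, 6))**2 = (-2 - (-46)/(9*6))**2 = (-2 - 23/9*(-1/3))**2 = (-2 + 23/27)**2 = (-31/27)**2 = 961/729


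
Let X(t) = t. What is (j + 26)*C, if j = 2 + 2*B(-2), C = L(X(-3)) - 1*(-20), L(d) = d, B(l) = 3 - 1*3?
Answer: 476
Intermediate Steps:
B(l) = 0 (B(l) = 3 - 3 = 0)
C = 17 (C = -3 - 1*(-20) = -3 + 20 = 17)
j = 2 (j = 2 + 2*0 = 2 + 0 = 2)
(j + 26)*C = (2 + 26)*17 = 28*17 = 476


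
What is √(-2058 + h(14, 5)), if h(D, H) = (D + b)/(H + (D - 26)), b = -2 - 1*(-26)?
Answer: 2*I*√25277/7 ≈ 45.425*I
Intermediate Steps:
b = 24 (b = -2 + 26 = 24)
h(D, H) = (24 + D)/(-26 + D + H) (h(D, H) = (D + 24)/(H + (D - 26)) = (24 + D)/(H + (-26 + D)) = (24 + D)/(-26 + D + H))
√(-2058 + h(14, 5)) = √(-2058 + (24 + 14)/(-26 + 14 + 5)) = √(-2058 + 38/(-7)) = √(-2058 - ⅐*38) = √(-2058 - 38/7) = √(-14444/7) = 2*I*√25277/7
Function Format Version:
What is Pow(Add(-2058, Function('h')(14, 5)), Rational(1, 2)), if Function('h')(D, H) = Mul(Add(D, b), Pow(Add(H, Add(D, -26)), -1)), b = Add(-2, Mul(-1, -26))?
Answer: Mul(Rational(2, 7), I, Pow(25277, Rational(1, 2))) ≈ Mul(45.425, I)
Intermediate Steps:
b = 24 (b = Add(-2, 26) = 24)
Function('h')(D, H) = Mul(Pow(Add(-26, D, H), -1), Add(24, D)) (Function('h')(D, H) = Mul(Add(D, 24), Pow(Add(H, Add(D, -26)), -1)) = Mul(Add(24, D), Pow(Add(H, Add(-26, D)), -1)) = Mul(Add(24, D), Pow(Add(-26, D, H), -1)) = Mul(Pow(Add(-26, D, H), -1), Add(24, D)))
Pow(Add(-2058, Function('h')(14, 5)), Rational(1, 2)) = Pow(Add(-2058, Mul(Pow(Add(-26, 14, 5), -1), Add(24, 14))), Rational(1, 2)) = Pow(Add(-2058, Mul(Pow(-7, -1), 38)), Rational(1, 2)) = Pow(Add(-2058, Mul(Rational(-1, 7), 38)), Rational(1, 2)) = Pow(Add(-2058, Rational(-38, 7)), Rational(1, 2)) = Pow(Rational(-14444, 7), Rational(1, 2)) = Mul(Rational(2, 7), I, Pow(25277, Rational(1, 2)))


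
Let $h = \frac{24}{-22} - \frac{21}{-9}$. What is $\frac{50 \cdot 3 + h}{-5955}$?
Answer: $- \frac{4991}{196515} \approx -0.025398$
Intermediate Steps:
$h = \frac{41}{33}$ ($h = 24 \left(- \frac{1}{22}\right) - - \frac{7}{3} = - \frac{12}{11} + \frac{7}{3} = \frac{41}{33} \approx 1.2424$)
$\frac{50 \cdot 3 + h}{-5955} = \frac{50 \cdot 3 + \frac{41}{33}}{-5955} = \left(150 + \frac{41}{33}\right) \left(- \frac{1}{5955}\right) = \frac{4991}{33} \left(- \frac{1}{5955}\right) = - \frac{4991}{196515}$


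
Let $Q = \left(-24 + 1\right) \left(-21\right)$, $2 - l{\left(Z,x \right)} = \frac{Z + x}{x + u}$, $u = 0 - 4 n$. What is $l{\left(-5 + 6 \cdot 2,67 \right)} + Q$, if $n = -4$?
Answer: $\frac{40181}{83} \approx 484.11$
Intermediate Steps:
$u = 16$ ($u = 0 - -16 = 0 + 16 = 16$)
$l{\left(Z,x \right)} = 2 - \frac{Z + x}{16 + x}$ ($l{\left(Z,x \right)} = 2 - \frac{Z + x}{x + 16} = 2 - \frac{Z + x}{16 + x}$)
$Q = 483$ ($Q = \left(-23\right) \left(-21\right) = 483$)
$l{\left(-5 + 6 \cdot 2,67 \right)} + Q = \frac{32 + 67 - \left(-5 + 6 \cdot 2\right)}{16 + 67} + 483 = \frac{32 + 67 - \left(-5 + 12\right)}{83} + 483 = \frac{32 + 67 - 7}{83} + 483 = \frac{1}{83} \cdot 92 + 483 = \frac{92}{83} + 483 = \frac{40181}{83}$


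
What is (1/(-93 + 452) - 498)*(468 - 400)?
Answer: -12157108/359 ≈ -33864.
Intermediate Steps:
(1/(-93 + 452) - 498)*(468 - 400) = (1/359 - 498)*68 = -178781/359*68 = -12157108/359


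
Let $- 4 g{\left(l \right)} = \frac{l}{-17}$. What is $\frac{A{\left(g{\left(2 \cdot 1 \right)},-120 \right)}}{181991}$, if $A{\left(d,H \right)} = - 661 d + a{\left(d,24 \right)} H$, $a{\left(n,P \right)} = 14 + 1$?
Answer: $- \frac{61861}{6187694} \approx -0.0099974$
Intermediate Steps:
$a{\left(n,P \right)} = 15$
$g{\left(l \right)} = \frac{l}{68}$ ($g{\left(l \right)} = - \frac{l \frac{1}{-17}}{4} = - \frac{l \left(- \frac{1}{17}\right)}{4} = - \frac{\left(- \frac{1}{17}\right) l}{4} = \frac{l}{68}$)
$A{\left(d,H \right)} = - 661 d + 15 H$
$\frac{A{\left(g{\left(2 \cdot 1 \right)},-120 \right)}}{181991} = \frac{- 661 \frac{2 \cdot 1}{68} + 15 \left(-120\right)}{181991} = \left(- 661 \cdot \frac{1}{68} \cdot 2 - 1800\right) \frac{1}{181991} = \left(\left(-661\right) \frac{1}{34} - 1800\right) \frac{1}{181991} = \left(- \frac{661}{34} - 1800\right) \frac{1}{181991} = \left(- \frac{61861}{34}\right) \frac{1}{181991} = - \frac{61861}{6187694}$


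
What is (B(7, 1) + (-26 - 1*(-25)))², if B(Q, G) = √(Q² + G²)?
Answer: 51 - 10*√2 ≈ 36.858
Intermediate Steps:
B(Q, G) = √(G² + Q²)
(B(7, 1) + (-26 - 1*(-25)))² = (√(1² + 7²) + (-26 - 1*(-25)))² = (√(1 + 49) + (-26 + 25))² = (√50 - 1)² = (5*√2 - 1)² = (-1 + 5*√2)²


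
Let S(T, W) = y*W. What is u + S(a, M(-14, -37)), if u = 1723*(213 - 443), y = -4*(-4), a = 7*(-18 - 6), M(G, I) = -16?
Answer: -396546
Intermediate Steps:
a = -168 (a = 7*(-24) = -168)
y = 16
u = -396290 (u = 1723*(-230) = -396290)
S(T, W) = 16*W
u + S(a, M(-14, -37)) = -396290 + 16*(-16) = -396290 - 256 = -396546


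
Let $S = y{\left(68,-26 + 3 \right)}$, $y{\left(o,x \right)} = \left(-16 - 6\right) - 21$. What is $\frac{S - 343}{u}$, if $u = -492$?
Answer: $\frac{193}{246} \approx 0.78455$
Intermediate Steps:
$y{\left(o,x \right)} = -43$ ($y{\left(o,x \right)} = -22 - 21 = -43$)
$S = -43$
$\frac{S - 343}{u} = \frac{-43 - 343}{-492} = \left(-43 - 343\right) \left(- \frac{1}{492}\right) = \left(-386\right) \left(- \frac{1}{492}\right) = \frac{193}{246}$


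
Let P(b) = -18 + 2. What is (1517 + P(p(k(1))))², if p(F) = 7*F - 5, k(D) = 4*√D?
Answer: 2253001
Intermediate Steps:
p(F) = -5 + 7*F
P(b) = -16
(1517 + P(p(k(1))))² = (1517 - 16)² = 1501² = 2253001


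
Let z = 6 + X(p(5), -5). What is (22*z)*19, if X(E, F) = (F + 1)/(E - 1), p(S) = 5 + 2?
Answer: 6688/3 ≈ 2229.3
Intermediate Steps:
p(S) = 7
X(E, F) = (1 + F)/(-1 + E)
z = 16/3 (z = 6 + (1 - 5)/(-1 + 7) = 6 - 4/6 = 6 + (⅙)*(-4) = 6 - ⅔ = 16/3 ≈ 5.3333)
(22*z)*19 = (22*(16/3))*19 = (352/3)*19 = 6688/3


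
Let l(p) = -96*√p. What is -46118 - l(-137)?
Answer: -46118 + 96*I*√137 ≈ -46118.0 + 1123.7*I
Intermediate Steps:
-46118 - l(-137) = -46118 - (-96)*√(-137) = -46118 - (-96)*I*√137 = -46118 + 96*I*√137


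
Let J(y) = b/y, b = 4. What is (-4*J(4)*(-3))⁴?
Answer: 20736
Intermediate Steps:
J(y) = 4/y
(-4*J(4)*(-3))⁴ = (-16/4*(-3))⁴ = (-4*1*(-3))⁴ = (-4*(-3))⁴ = 12⁴ = 20736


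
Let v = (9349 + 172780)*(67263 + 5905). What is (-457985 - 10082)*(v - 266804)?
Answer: -6237342827331156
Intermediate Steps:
v = 13326014672 (v = 182129*73168 = 13326014672)
(-457985 - 10082)*(v - 266804) = (-457985 - 10082)*(13326014672 - 266804) = -468067*13325747868 = -6237342827331156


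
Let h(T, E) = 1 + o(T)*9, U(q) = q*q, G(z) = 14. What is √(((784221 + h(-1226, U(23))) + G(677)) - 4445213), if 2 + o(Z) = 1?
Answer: 7*I*√74714 ≈ 1913.4*I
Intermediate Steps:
o(Z) = -1 (o(Z) = -2 + 1 = -1)
U(q) = q²
h(T, E) = -8 (h(T, E) = 1 - 1*9 = 1 - 9 = -8)
√(((784221 + h(-1226, U(23))) + G(677)) - 4445213) = √(((784221 - 8) + 14) - 4445213) = √((784213 + 14) - 4445213) = √(784227 - 4445213) = √(-3660986) = 7*I*√74714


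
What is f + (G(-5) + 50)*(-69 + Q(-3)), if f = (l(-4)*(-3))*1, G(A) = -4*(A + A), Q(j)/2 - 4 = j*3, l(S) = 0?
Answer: -7110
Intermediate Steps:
Q(j) = 8 + 6*j (Q(j) = 8 + 2*(j*3) = 8 + 2*(3*j) = 8 + 6*j)
G(A) = -8*A
f = 0 (f = (0*(-3))*1 = 0*1 = 0)
f + (G(-5) + 50)*(-69 + Q(-3)) = 0 + (-8*(-5) + 50)*(-69 + (8 + 6*(-3))) = 0 + (40 + 50)*(-69 + (8 - 18)) = 0 + 90*(-69 - 10) = 0 + 90*(-79) = 0 - 7110 = -7110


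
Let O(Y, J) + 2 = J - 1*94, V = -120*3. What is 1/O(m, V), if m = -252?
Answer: -1/456 ≈ -0.0021930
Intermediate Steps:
V = -360
O(Y, J) = -96 + J (O(Y, J) = -2 + (J - 1*94) = -2 + (J - 94) = -2 + (-94 + J) = -96 + J)
1/O(m, V) = 1/(-96 - 360) = 1/(-456) = -1/456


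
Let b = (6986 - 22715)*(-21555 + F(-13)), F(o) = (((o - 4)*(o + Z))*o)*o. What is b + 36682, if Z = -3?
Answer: -383955395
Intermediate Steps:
F(o) = o²*(-4 + o)*(-3 + o) (F(o) = (((o - 4)*(o - 3))*o)*o = (((-4 + o)*(-3 + o))*o)*o = (o*(-4 + o)*(-3 + o))*o = o²*(-4 + o)*(-3 + o))
b = -383992077 (b = (6986 - 22715)*(-21555 + (-13)²*(12 + (-13)² - 7*(-13))) = -15729*(-21555 + 169*(12 + 169 + 91)) = -15729*(-21555 + 169*272) = -15729*(-21555 + 45968) = -15729*24413 = -383992077)
b + 36682 = -383992077 + 36682 = -383955395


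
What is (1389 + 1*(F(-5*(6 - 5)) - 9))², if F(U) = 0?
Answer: 1904400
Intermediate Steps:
(1389 + 1*(F(-5*(6 - 5)) - 9))² = (1389 + 1*(0 - 9))² = (1389 + 1*(-9))² = (1389 - 9)² = 1380² = 1904400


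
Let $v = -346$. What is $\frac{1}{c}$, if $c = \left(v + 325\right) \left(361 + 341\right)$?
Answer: $- \frac{1}{14742} \approx -6.7833 \cdot 10^{-5}$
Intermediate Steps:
$c = -14742$ ($c = \left(-346 + 325\right) \left(361 + 341\right) = \left(-21\right) 702 = -14742$)
$\frac{1}{c} = \frac{1}{-14742} = - \frac{1}{14742}$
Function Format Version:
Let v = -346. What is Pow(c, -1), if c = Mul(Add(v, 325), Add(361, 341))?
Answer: Rational(-1, 14742) ≈ -6.7833e-5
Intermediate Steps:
c = -14742 (c = Mul(Add(-346, 325), Add(361, 341)) = Mul(-21, 702) = -14742)
Pow(c, -1) = Pow(-14742, -1) = Rational(-1, 14742)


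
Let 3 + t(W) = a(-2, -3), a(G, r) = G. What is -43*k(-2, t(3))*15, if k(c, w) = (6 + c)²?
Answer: -10320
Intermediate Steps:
t(W) = -5 (t(W) = -3 - 2 = -5)
-43*k(-2, t(3))*15 = -43*(6 - 2)²*15 = -43*4²*15 = -43*16*15 = -688*15 = -10320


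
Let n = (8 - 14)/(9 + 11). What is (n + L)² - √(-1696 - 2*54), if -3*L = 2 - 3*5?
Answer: 14641/900 - 2*I*√451 ≈ 16.268 - 42.474*I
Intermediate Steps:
L = 13/3 (L = -(2 - 3*5)/3 = -(2 - 15)/3 = -⅓*(-13) = 13/3 ≈ 4.3333)
n = -3/10 (n = -6/20 = -6*1/20 = -3/10 ≈ -0.30000)
(n + L)² - √(-1696 - 2*54) = (-3/10 + 13/3)² - √(-1696 - 2*54) = (121/30)² - √(-1696 - 108) = 14641/900 - √(-1804) = 14641/900 - 2*I*√451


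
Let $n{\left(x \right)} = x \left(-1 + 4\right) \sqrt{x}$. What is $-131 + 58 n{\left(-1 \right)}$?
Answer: $-131 - 174 i \approx -131.0 - 174.0 i$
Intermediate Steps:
$n{\left(x \right)} = 3 x^{\frac{3}{2}}$ ($n{\left(x \right)} = x 3 \sqrt{x} = 3 x \sqrt{x} = 3 x^{\frac{3}{2}}$)
$-131 + 58 n{\left(-1 \right)} = -131 + 58 \cdot 3 \left(-1\right)^{\frac{3}{2}} = -131 + 58 \cdot 3 \left(- i\right) = -131 + 58 \left(- 3 i\right) = -131 - 174 i$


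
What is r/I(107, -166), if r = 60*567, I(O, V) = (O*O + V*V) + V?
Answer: 34020/38839 ≈ 0.87592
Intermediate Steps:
I(O, V) = V + O² + V² (I(O, V) = (O² + V²) + V = V + O² + V²)
r = 34020
r/I(107, -166) = 34020/(-166 + 107² + (-166)²) = 34020/(-166 + 11449 + 27556) = 34020/38839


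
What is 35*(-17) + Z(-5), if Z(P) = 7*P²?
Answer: -420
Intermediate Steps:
35*(-17) + Z(-5) = 35*(-17) + 7*(-5)² = -595 + 7*25 = -595 + 175 = -420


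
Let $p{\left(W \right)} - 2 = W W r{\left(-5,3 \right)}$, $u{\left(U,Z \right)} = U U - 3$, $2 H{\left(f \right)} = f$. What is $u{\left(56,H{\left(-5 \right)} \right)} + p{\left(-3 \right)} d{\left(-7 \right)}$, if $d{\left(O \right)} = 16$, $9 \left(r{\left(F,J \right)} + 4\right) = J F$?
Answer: $2349$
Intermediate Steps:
$r{\left(F,J \right)} = -4 + \frac{F J}{9}$ ($r{\left(F,J \right)} = -4 + \frac{J F}{9} = -4 + \frac{F J}{9}$)
$H{\left(f \right)} = \frac{f}{2}$
$u{\left(U,Z \right)} = -3 + U^{2}$ ($u{\left(U,Z \right)} = U^{2} - 3 = -3 + U^{2}$)
$p{\left(W \right)} = 2 - \frac{17 W^{2}}{3}$ ($p{\left(W \right)} = 2 + W W \left(-4 + \frac{1}{9} \left(-5\right) 3\right) = 2 + W^{2} \left(-4 - \frac{5}{3}\right) = 2 + W^{2} \left(- \frac{17}{3}\right) = 2 - \frac{17 W^{2}}{3}$)
$u{\left(56,H{\left(-5 \right)} \right)} + p{\left(-3 \right)} d{\left(-7 \right)} = \left(-3 + 56^{2}\right) + \left(2 - \frac{17 \left(-3\right)^{2}}{3}\right) 16 = \left(-3 + 3136\right) + \left(2 - 51\right) 16 = 3133 + \left(2 - 51\right) 16 = 3133 - 784 = 2349$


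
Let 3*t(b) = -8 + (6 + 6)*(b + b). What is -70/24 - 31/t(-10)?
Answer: -61/24 ≈ -2.5417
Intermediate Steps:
t(b) = -8/3 + 8*b (t(b) = (-8 + (6 + 6)*(b + b))/3 = (-8 + 12*(2*b))/3 = (-8 + 24*b)/3 = -8/3 + 8*b)
-70/24 - 31/t(-10) = -70/24 - 31/(-8/3 + 8*(-10)) = -70*1/24 - 31/(-8/3 - 80) = -35/12 - 31/(-248/3) = -35/12 - 31*(-3/248) = -35/12 + 3/8 = -61/24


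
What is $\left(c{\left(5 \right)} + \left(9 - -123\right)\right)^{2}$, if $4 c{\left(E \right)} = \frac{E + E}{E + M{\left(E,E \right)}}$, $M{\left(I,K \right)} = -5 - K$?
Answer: $\frac{69169}{4} \approx 17292.0$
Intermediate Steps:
$c{\left(E \right)} = - \frac{E}{10}$ ($c{\left(E \right)} = \frac{\left(E + E\right) \frac{1}{E - \left(5 + E\right)}}{4} = \frac{2 E \frac{1}{-5}}{4} = \frac{2 E \left(- \frac{1}{5}\right)}{4} = \frac{\left(- \frac{2}{5}\right) E}{4} = - \frac{E}{10}$)
$\left(c{\left(5 \right)} + \left(9 - -123\right)\right)^{2} = \left(\left(- \frac{1}{10}\right) 5 + \left(9 - -123\right)\right)^{2} = \left(- \frac{1}{2} + \left(9 + 123\right)\right)^{2} = \left(- \frac{1}{2} + 132\right)^{2} = \left(\frac{263}{2}\right)^{2} = \frac{69169}{4}$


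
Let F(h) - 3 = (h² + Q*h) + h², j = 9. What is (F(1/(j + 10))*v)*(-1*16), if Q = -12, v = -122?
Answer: 1672864/361 ≈ 4634.0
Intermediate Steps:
F(h) = 3 - 12*h + 2*h² (F(h) = 3 + ((h² - 12*h) + h²) = 3 + (-12*h + 2*h²) = 3 - 12*h + 2*h²)
(F(1/(j + 10))*v)*(-1*16) = ((3 - 12/(9 + 10) + 2*(1/(9 + 10))²)*(-122))*(-1*16) = ((3 - 12/19 + 2*(1/19)²)*(-122))*(-16) = ((3 - 12*1/19 + 2*(1/19)²)*(-122))*(-16) = ((3 - 12/19 + 2*(1/361))*(-122))*(-16) = ((3 - 12/19 + 2/361)*(-122))*(-16) = ((857/361)*(-122))*(-16) = -104554/361*(-16) = 1672864/361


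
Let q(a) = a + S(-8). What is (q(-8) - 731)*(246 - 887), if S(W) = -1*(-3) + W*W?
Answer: 430752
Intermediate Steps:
S(W) = 3 + W²
q(a) = 67 + a (q(a) = a + (3 + (-8)²) = a + (3 + 64) = a + 67 = 67 + a)
(q(-8) - 731)*(246 - 887) = ((67 - 8) - 731)*(246 - 887) = (59 - 731)*(-641) = -672*(-641) = 430752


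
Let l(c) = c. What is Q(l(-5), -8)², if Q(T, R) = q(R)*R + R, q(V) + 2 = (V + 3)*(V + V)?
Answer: 399424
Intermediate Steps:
q(V) = -2 + 2*V*(3 + V) (q(V) = -2 + (V + 3)*(V + V) = -2 + (3 + V)*(2*V) = -2 + 2*V*(3 + V))
Q(T, R) = R + R*(-2 + 2*R² + 6*R) (Q(T, R) = (-2 + 2*R² + 6*R)*R + R = R*(-2 + 2*R² + 6*R) + R = R + R*(-2 + 2*R² + 6*R))
Q(l(-5), -8)² = (-8*(-1 + 2*(-8)² + 6*(-8)))² = (-8*(-1 + 2*64 - 48))² = (-8*(-1 + 128 - 48))² = (-8*79)² = (-632)² = 399424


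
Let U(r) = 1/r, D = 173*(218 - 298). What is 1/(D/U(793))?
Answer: -1/10975120 ≈ -9.1115e-8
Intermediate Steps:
D = -13840 (D = 173*(-80) = -13840)
1/(D/U(793)) = 1/(-13840/(1/793)) = 1/(-13840/1/793) = 1/(-13840*793) = 1/(-10975120) = -1/10975120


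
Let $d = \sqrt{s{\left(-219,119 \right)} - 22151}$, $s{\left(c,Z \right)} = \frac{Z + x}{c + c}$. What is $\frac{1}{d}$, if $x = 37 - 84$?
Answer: $- \frac{i \sqrt{118043555}}{1617035} \approx - 0.006719 i$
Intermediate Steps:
$x = -47$ ($x = 37 - 84 = -47$)
$s{\left(c,Z \right)} = \frac{-47 + Z}{2 c}$ ($s{\left(c,Z \right)} = \frac{Z - 47}{c + c} = \frac{-47 + Z}{2 c}$)
$d = \frac{i \sqrt{118043555}}{73}$ ($d = \sqrt{\frac{-47 + 119}{2 \left(-219\right)} - 22151} = \sqrt{\frac{1}{2} \left(- \frac{1}{219}\right) 72 - 22151} = \sqrt{- \frac{12}{73} - 22151} = \sqrt{- \frac{1617035}{73}} = \frac{i \sqrt{118043555}}{73} \approx 148.83 i$)
$\frac{1}{d} = \frac{1}{\frac{1}{73} i \sqrt{118043555}} = - \frac{i \sqrt{118043555}}{1617035}$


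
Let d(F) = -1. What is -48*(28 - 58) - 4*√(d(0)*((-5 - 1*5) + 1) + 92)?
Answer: 1440 - 4*√101 ≈ 1399.8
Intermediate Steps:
-48*(28 - 58) - 4*√(d(0)*((-5 - 1*5) + 1) + 92) = -48*(28 - 58) - 4*√(-((-5 - 1*5) + 1) + 92) = -48*(-30) - 4*√(-((-5 - 5) + 1) + 92) = 1440 - 4*√(-(-10 + 1) + 92) = 1440 - 4*√(-1*(-9) + 92) = 1440 - 4*√(9 + 92) = 1440 - 4*√101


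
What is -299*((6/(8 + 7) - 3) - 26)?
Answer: 42757/5 ≈ 8551.4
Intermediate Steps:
-299*((6/(8 + 7) - 3) - 26) = -299*((6/15 - 3) - 26) = -299*(((1/15)*6 - 3) - 26) = -299*((⅖ - 3) - 26) = -299*(-13/5 - 26) = -299*(-143/5) = 42757/5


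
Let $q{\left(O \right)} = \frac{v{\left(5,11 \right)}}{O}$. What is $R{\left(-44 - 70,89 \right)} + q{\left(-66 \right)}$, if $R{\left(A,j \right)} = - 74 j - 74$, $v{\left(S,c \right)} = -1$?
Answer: $- \frac{439559}{66} \approx -6660.0$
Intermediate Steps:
$R{\left(A,j \right)} = -74 - 74 j$
$q{\left(O \right)} = - \frac{1}{O}$
$R{\left(-44 - 70,89 \right)} + q{\left(-66 \right)} = \left(-74 - 6586\right) - \frac{1}{-66} = \left(-74 - 6586\right) - - \frac{1}{66} = -6660 + \frac{1}{66} = - \frac{439559}{66}$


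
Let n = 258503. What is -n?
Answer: -258503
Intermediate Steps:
-n = -1*258503 = -258503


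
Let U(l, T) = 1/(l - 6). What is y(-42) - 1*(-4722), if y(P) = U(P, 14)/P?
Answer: 9519553/2016 ≈ 4722.0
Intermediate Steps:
U(l, T) = 1/(-6 + l)
y(P) = 1/(P*(-6 + P)) (y(P) = 1/((-6 + P)*P) = 1/(P*(-6 + P)))
y(-42) - 1*(-4722) = 1/((-42)*(-6 - 42)) - 1*(-4722) = -1/42/(-48) + 4722 = -1/42*(-1/48) + 4722 = 1/2016 + 4722 = 9519553/2016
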